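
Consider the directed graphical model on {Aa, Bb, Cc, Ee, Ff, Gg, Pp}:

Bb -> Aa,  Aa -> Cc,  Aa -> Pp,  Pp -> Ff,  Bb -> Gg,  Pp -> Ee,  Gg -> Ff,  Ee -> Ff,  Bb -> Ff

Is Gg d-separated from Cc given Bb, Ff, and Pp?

6 paths connect Gg and Cc; each must be blocked for d-separation to hold:
Path 1: Gg ← Bb → Aa → Cc
  Bb is a fork here and Bb is conditioned on, so the path is blocked at Bb.
Path 2: Gg ← Bb → Ff ← Pp ← Aa → Cc
  Bb is a fork here and Bb is conditioned on, so the path is blocked at Bb.
Path 3: Gg ← Bb → Ff ← Ee ← Pp ← Aa → Cc
  Bb is a fork here and Bb is conditioned on, so the path is blocked at Bb.
Path 4: Gg → Ff ← Pp ← Aa → Cc
  Pp is a chain here and Pp is conditioned on, so the path is blocked at Pp.
Path 5: Gg → Ff ← Bb → Aa → Cc
  Bb is a fork here and Bb is conditioned on, so the path is blocked at Bb.
Path 6: Gg → Ff ← Ee ← Pp ← Aa → Cc
  Pp is a chain here and Pp is conditioned on, so the path is blocked at Pp.
All paths are blocked; Gg ⊥ Cc | {Bb, Ff, Pp} holds.

Yes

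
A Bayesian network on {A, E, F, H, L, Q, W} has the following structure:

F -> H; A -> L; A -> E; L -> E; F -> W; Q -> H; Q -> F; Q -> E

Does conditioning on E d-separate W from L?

No

We examine all 4 paths between W and L:
Path 1: W ← F ← Q → E ← L
  F is a chain and F is not conditioned on; Q is a fork and Q is not conditioned on; E is a collider and E is conditioned on, which opens it — no node blocks this path, so it is active.
Path 2: W ← F ← Q → E ← A → L
  F is a chain and F is not conditioned on; Q is a fork and Q is not conditioned on; E is a collider and E is conditioned on, which opens it; A is a fork and A is not conditioned on — no node blocks this path, so it is active.
Path 3: W ← F → H ← Q → E ← L
  H is a collider here and neither H nor any of its descendants is conditioned on, so the collider stays closed — the path is blocked at H.
Path 4: W ← F → H ← Q → E ← A → L
  H is a collider here and neither H nor any of its descendants is conditioned on, so the collider stays closed — the path is blocked at H.
Because an active path exists, W and L are not d-separated.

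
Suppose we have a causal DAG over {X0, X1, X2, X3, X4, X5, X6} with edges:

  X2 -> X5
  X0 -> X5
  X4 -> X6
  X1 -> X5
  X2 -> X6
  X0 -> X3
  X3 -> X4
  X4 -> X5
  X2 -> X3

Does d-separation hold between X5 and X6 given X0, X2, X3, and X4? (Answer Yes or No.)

There are 6 undirected paths between X5 and X6; checking each against the conditioning set {X0, X2, X3, X4}:
Path 1: X5 ← X4 ← X3 ← X2 → X6
  X4 is a chain here and X4 is conditioned on, so the path is blocked at X4.
Path 2: X5 ← X4 → X6
  X4 is a fork here and X4 is conditioned on, so the path is blocked at X4.
Path 3: X5 ← X2 → X3 → X4 → X6
  X2 is a fork here and X2 is conditioned on, so the path is blocked at X2.
Path 4: X5 ← X2 → X6
  X2 is a fork here and X2 is conditioned on, so the path is blocked at X2.
Path 5: X5 ← X0 → X3 → X4 → X6
  X0 is a fork here and X0 is conditioned on, so the path is blocked at X0.
Path 6: X5 ← X0 → X3 ← X2 → X6
  X0 is a fork here and X0 is conditioned on, so the path is blocked at X0.
Every path is blocked, so X5 and X6 are d-separated given {X0, X2, X3, X4}.

Yes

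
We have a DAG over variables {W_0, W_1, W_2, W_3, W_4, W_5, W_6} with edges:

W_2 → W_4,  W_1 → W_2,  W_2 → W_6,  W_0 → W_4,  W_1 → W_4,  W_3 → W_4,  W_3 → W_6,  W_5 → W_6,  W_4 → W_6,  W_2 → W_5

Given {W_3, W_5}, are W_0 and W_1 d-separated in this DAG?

We examine all 6 paths between W_0 and W_1:
Path 1: W_0 → W_4 ← W_1
  W_4 is a collider here and neither W_4 nor any of its descendants is conditioned on, so the collider stays closed — the path is blocked at W_4.
Path 2: W_0 → W_4 → W_6 ← W_5 ← W_2 ← W_1
  W_6 is a collider here and neither W_6 nor any of its descendants is conditioned on, so the collider stays closed — the path is blocked at W_6.
Path 3: W_0 → W_4 → W_6 ← W_2 ← W_1
  W_6 is a collider here and neither W_6 nor any of its descendants is conditioned on, so the collider stays closed — the path is blocked at W_6.
Path 4: W_0 → W_4 ← W_3 → W_6 ← W_5 ← W_2 ← W_1
  W_4 is a collider here and neither W_4 nor any of its descendants is conditioned on, so the collider stays closed — the path is blocked at W_4.
Path 5: W_0 → W_4 ← W_3 → W_6 ← W_2 ← W_1
  W_4 is a collider here and neither W_4 nor any of its descendants is conditioned on, so the collider stays closed — the path is blocked at W_4.
Path 6: W_0 → W_4 ← W_2 ← W_1
  W_4 is a collider here and neither W_4 nor any of its descendants is conditioned on, so the collider stays closed — the path is blocked at W_4.
Every path is blocked, so W_0 and W_1 are d-separated given {W_3, W_5}.

Yes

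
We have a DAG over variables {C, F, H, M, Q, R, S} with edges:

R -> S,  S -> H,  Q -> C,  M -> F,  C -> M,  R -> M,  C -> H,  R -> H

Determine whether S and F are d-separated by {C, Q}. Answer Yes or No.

No — S and F are not d-separated given {C, Q}.

4 paths connect S and F; each must be blocked for d-separation to hold:
Path 1: S → H ← C → M → F
  H is a collider here and neither H nor any of its descendants is conditioned on, so the collider stays closed — the path is blocked at H.
Path 2: S → H ← R → M → F
  H is a collider here and neither H nor any of its descendants is conditioned on, so the collider stays closed — the path is blocked at H.
Path 3: S ← R → M → F
  R is a fork and R is not conditioned on; M is a chain and M is not conditioned on — no node blocks this path, so it is active.
Path 4: S ← R → H ← C → M → F
  H is a collider here and neither H nor any of its descendants is conditioned on, so the collider stays closed — the path is blocked at H.
Because an active path exists, S and F are not d-separated.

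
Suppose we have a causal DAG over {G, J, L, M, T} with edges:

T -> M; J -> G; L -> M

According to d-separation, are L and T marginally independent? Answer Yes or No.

Yes

Only one path connects L and T:
Path 1: L → M ← T
  M is a collider here and neither M nor any of its descendants is conditioned on, so the collider stays closed — the path is blocked at M.
All paths are blocked; L ⊥ T | ∅ holds.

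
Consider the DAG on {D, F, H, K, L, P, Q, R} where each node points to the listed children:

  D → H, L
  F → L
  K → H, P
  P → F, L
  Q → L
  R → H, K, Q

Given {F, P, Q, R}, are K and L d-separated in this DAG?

There are 6 undirected paths between K and L; checking each against the conditioning set {F, P, Q, R}:
  1. K ← R → H ← D → L — R:fork[blocks]; H:collider[blocks]; D:fork[open] ⇒ blocked
  2. K ← R → Q → L — R:fork[blocks]; Q:chain[blocks] ⇒ blocked
  3. K → H ← R → Q → L — H:collider[blocks]; R:fork[blocks]; Q:chain[blocks] ⇒ blocked
  4. K → H ← D → L — H:collider[blocks]; D:fork[open] ⇒ blocked
  5. K → P → L — P:chain[blocks] ⇒ blocked
  6. K → P → F → L — P:chain[blocks]; F:chain[blocks] ⇒ blocked
Since every path is blocked, d-separation holds.

Yes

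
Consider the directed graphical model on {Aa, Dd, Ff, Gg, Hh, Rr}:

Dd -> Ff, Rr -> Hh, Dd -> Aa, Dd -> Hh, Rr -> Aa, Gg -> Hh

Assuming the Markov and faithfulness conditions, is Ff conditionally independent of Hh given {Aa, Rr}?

No

There are 2 undirected paths between Ff and Hh; checking each against the conditioning set {Aa, Rr}:
Path 1: Ff ← Dd → Hh
  Dd is a fork and Dd is not conditioned on — no node blocks this path, so it is active.
Path 2: Ff ← Dd → Aa ← Rr → Hh
  Rr is a fork here and Rr is conditioned on, so the path is blocked at Rr.
At least one path is unblocked, so d-separation fails.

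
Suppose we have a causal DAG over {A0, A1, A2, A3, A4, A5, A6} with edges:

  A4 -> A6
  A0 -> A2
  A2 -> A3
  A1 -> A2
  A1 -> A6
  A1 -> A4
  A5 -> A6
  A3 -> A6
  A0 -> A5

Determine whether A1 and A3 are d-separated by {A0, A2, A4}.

Enumerating the 6 paths from A1 to A3 and testing each for blocking by {A0, A2, A4}:
  1. A1 → A2 → A3 — A2:chain[blocks] ⇒ blocked
  2. A1 → A2 ← A0 → A5 → A6 ← A3 — A2:collider[open]; A0:fork[blocks]; A5:chain[open]; A6:collider[blocks] ⇒ blocked
  3. A1 → A4 → A6 ← A5 ← A0 → A2 → A3 — A4:chain[blocks]; A6:collider[blocks]; A5:chain[open]; A0:fork[blocks]; A2:chain[blocks] ⇒ blocked
  4. A1 → A4 → A6 ← A3 — A4:chain[blocks]; A6:collider[blocks] ⇒ blocked
  5. A1 → A6 ← A5 ← A0 → A2 → A3 — A6:collider[blocks]; A5:chain[open]; A0:fork[blocks]; A2:chain[blocks] ⇒ blocked
  6. A1 → A6 ← A3 — A6:collider[blocks] ⇒ blocked
Since every path is blocked, d-separation holds.

Yes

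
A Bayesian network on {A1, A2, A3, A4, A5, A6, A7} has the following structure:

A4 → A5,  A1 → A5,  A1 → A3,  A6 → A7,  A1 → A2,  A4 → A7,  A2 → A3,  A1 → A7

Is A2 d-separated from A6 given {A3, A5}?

Yes — A2 and A6 are d-separated given {A3, A5}.

4 paths connect A2 and A6; each must be blocked for d-separation to hold:
Path 1: A2 ← A1 → A7 ← A6
  A7 is a collider here and neither A7 nor any of its descendants is conditioned on, so the collider stays closed — the path is blocked at A7.
Path 2: A2 ← A1 → A5 ← A4 → A7 ← A6
  A7 is a collider here and neither A7 nor any of its descendants is conditioned on, so the collider stays closed — the path is blocked at A7.
Path 3: A2 → A3 ← A1 → A7 ← A6
  A7 is a collider here and neither A7 nor any of its descendants is conditioned on, so the collider stays closed — the path is blocked at A7.
Path 4: A2 → A3 ← A1 → A5 ← A4 → A7 ← A6
  A7 is a collider here and neither A7 nor any of its descendants is conditioned on, so the collider stays closed — the path is blocked at A7.
All paths are blocked; A2 ⊥ A6 | {A3, A5} holds.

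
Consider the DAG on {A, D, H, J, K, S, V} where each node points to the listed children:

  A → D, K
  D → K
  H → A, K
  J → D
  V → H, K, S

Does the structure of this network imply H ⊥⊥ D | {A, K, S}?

No — H and D are not d-separated given {A, K, S}.

There are 6 undirected paths between H and D; checking each against the conditioning set {A, K, S}:
Path 1: H ← V → K ← A → D
  A is a fork here and A is conditioned on, so the path is blocked at A.
Path 2: H ← V → K ← D
  V is a fork and V is not conditioned on; K is a collider and K is conditioned on, which opens it — no node blocks this path, so it is active.
Path 3: H → K ← A → D
  A is a fork here and A is conditioned on, so the path is blocked at A.
Path 4: H → K ← D
  K is a collider and K is conditioned on, which opens it — no node blocks this path, so it is active.
Path 5: H → A → K ← D
  A is a chain here and A is conditioned on, so the path is blocked at A.
Path 6: H → A → D
  A is a chain here and A is conditioned on, so the path is blocked at A.
Because an active path exists, H and D are not d-separated.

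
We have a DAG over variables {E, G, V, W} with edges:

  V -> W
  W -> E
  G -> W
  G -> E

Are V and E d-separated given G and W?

There are 2 undirected paths between V and E; checking each against the conditioning set {G, W}:
  1. V → W → E — W:chain[blocks] ⇒ blocked
  2. V → W ← G → E — W:collider[open]; G:fork[blocks] ⇒ blocked
All paths are blocked; V ⊥ E | {G, W} holds.

Yes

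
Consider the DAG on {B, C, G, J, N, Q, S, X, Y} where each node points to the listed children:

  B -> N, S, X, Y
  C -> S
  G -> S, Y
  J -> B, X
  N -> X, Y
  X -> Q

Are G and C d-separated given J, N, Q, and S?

No — G and C are not d-separated given {J, N, Q, S}.

We examine all 5 paths between G and C:
Path 1: G → S ← C
  S is a collider and S is conditioned on, which opens it — no node blocks this path, so it is active.
Path 2: G → Y ← B → S ← C
  Y is a collider here and neither Y nor any of its descendants is conditioned on, so the collider stays closed — the path is blocked at Y.
Path 3: G → Y ← N ← B → S ← C
  Y is a collider here and neither Y nor any of its descendants is conditioned on, so the collider stays closed — the path is blocked at Y.
Path 4: G → Y ← N → X ← B → S ← C
  Y is a collider here and neither Y nor any of its descendants is conditioned on, so the collider stays closed — the path is blocked at Y.
Path 5: G → Y ← N → X ← J → B → S ← C
  Y is a collider here and neither Y nor any of its descendants is conditioned on, so the collider stays closed — the path is blocked at Y.
Because an active path exists, G and C are not d-separated.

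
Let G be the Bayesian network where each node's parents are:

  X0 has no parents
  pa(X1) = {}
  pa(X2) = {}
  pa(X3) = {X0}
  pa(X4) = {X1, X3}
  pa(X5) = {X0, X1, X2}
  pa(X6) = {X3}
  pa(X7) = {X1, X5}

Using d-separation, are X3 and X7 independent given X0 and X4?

We examine all 4 paths between X3 and X7:
Path 1: X3 → X4 ← X1 → X5 → X7
  X4 is a collider and X4 is conditioned on, which opens it; X1 is a fork and X1 is not conditioned on; X5 is a chain and X5 is not conditioned on — no node blocks this path, so it is active.
Path 2: X3 → X4 ← X1 → X7
  X4 is a collider and X4 is conditioned on, which opens it; X1 is a fork and X1 is not conditioned on — no node blocks this path, so it is active.
Path 3: X3 ← X0 → X5 → X7
  X0 is a fork here and X0 is conditioned on, so the path is blocked at X0.
Path 4: X3 ← X0 → X5 ← X1 → X7
  X0 is a fork here and X0 is conditioned on, so the path is blocked at X0.
Since the path X3 → X4 ← X1 → X5 → X7 is active, X3 and X7 are not d-separated given {X0, X4}.

No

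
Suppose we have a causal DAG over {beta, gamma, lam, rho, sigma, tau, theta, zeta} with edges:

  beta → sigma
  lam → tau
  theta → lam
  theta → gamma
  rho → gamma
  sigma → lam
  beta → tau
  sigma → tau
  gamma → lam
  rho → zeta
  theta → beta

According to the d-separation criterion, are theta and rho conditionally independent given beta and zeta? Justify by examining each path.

Yes

We examine all 6 paths between theta and rho:
  1. theta → beta → tau ← lam ← gamma ← rho — beta:chain[blocks]; tau:collider[blocks]; lam:chain[open]; gamma:chain[open] ⇒ blocked
  2. theta → beta → tau ← sigma → lam ← gamma ← rho — beta:chain[blocks]; tau:collider[blocks]; sigma:fork[open]; lam:collider[blocks]; gamma:chain[open] ⇒ blocked
  3. theta → beta → sigma → tau ← lam ← gamma ← rho — beta:chain[blocks]; sigma:chain[open]; tau:collider[blocks]; lam:chain[open]; gamma:chain[open] ⇒ blocked
  4. theta → beta → sigma → lam ← gamma ← rho — beta:chain[blocks]; sigma:chain[open]; lam:collider[blocks]; gamma:chain[open] ⇒ blocked
  5. theta → lam ← gamma ← rho — lam:collider[blocks]; gamma:chain[open] ⇒ blocked
  6. theta → gamma ← rho — gamma:collider[blocks] ⇒ blocked
All paths are blocked; theta ⊥ rho | {beta, zeta} holds.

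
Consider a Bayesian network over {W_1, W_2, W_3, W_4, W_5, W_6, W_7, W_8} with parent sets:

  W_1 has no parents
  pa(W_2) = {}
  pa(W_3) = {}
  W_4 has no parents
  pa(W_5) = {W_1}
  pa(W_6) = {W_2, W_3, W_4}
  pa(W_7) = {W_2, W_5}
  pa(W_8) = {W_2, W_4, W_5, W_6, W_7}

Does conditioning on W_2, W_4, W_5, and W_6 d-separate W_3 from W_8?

5 paths connect W_3 and W_8; each must be blocked for d-separation to hold:
Path 1: W_3 → W_6 ← W_2 → W_7 ← W_5 → W_8
  W_2 is a fork here and W_2 is conditioned on, so the path is blocked at W_2.
Path 2: W_3 → W_6 ← W_2 → W_7 → W_8
  W_2 is a fork here and W_2 is conditioned on, so the path is blocked at W_2.
Path 3: W_3 → W_6 ← W_2 → W_8
  W_2 is a fork here and W_2 is conditioned on, so the path is blocked at W_2.
Path 4: W_3 → W_6 ← W_4 → W_8
  W_4 is a fork here and W_4 is conditioned on, so the path is blocked at W_4.
Path 5: W_3 → W_6 → W_8
  W_6 is a chain here and W_6 is conditioned on, so the path is blocked at W_6.
Every path is blocked, so W_3 and W_8 are d-separated given {W_2, W_4, W_5, W_6}.

Yes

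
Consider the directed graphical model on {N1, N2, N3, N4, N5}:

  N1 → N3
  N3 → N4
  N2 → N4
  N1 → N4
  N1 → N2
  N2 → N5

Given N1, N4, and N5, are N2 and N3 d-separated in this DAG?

There are 4 undirected paths between N2 and N3; checking each against the conditioning set {N1, N4, N5}:
Path 1: N2 → N4 ← N3
  N4 is a collider and N4 is conditioned on, which opens it — no node blocks this path, so it is active.
Path 2: N2 → N4 ← N1 → N3
  N1 is a fork here and N1 is conditioned on, so the path is blocked at N1.
Path 3: N2 ← N1 → N4 ← N3
  N1 is a fork here and N1 is conditioned on, so the path is blocked at N1.
Path 4: N2 ← N1 → N3
  N1 is a fork here and N1 is conditioned on, so the path is blocked at N1.
Since the path N2 → N4 ← N3 is active, N2 and N3 are not d-separated given {N1, N4, N5}.

No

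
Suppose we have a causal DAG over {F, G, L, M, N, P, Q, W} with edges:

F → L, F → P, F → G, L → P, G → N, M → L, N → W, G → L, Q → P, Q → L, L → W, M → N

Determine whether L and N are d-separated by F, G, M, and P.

There are 6 undirected paths between L and N; checking each against the conditioning set {F, G, M, P}:
  1. L ← F → G → N — F:fork[blocks]; G:chain[blocks] ⇒ blocked
  2. L ← Q → P ← F → G → N — Q:fork[open]; P:collider[open]; F:fork[blocks]; G:chain[blocks] ⇒ blocked
  3. L → P ← F → G → N — P:collider[open]; F:fork[blocks]; G:chain[blocks] ⇒ blocked
  4. L ← G → N — G:fork[blocks] ⇒ blocked
  5. L → W ← N — W:collider[blocks] ⇒ blocked
  6. L ← M → N — M:fork[blocks] ⇒ blocked
Every path is blocked, so L and N are d-separated given {F, G, M, P}.

Yes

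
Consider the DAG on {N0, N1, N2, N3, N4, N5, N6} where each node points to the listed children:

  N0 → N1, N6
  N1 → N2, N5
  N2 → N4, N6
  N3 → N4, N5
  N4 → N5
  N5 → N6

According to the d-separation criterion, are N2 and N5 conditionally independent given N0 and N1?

No

Enumerating the 6 paths from N2 to N5 and testing each for blocking by {N0, N1}:
Path 1: N2 → N4 → N5
  N4 is a chain and N4 is not conditioned on — no node blocks this path, so it is active.
Path 2: N2 → N4 ← N3 → N5
  N4 is a collider here and neither N4 nor any of its descendants is conditioned on, so the collider stays closed — the path is blocked at N4.
Path 3: N2 ← N1 ← N0 → N6 ← N5
  N1 is a chain here and N1 is conditioned on, so the path is blocked at N1.
Path 4: N2 ← N1 → N5
  N1 is a fork here and N1 is conditioned on, so the path is blocked at N1.
Path 5: N2 → N6 ← N0 → N1 → N5
  N6 is a collider here and neither N6 nor any of its descendants is conditioned on, so the collider stays closed — the path is blocked at N6.
Path 6: N2 → N6 ← N5
  N6 is a collider here and neither N6 nor any of its descendants is conditioned on, so the collider stays closed — the path is blocked at N6.
Because an active path exists, N2 and N5 are not d-separated.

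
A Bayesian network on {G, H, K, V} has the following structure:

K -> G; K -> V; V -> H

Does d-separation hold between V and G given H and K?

Yes

Only one path connects V and G:
Path 1: V ← K → G
  K is a fork here and K is conditioned on, so the path is blocked at K.
All paths are blocked; V ⊥ G | {H, K} holds.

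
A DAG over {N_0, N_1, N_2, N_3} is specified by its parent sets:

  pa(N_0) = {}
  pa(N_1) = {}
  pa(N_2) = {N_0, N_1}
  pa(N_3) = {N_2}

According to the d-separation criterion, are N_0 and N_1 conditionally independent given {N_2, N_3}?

No — N_0 and N_1 are not d-separated given {N_2, N_3}.

The only undirected path from N_0 to N_1 is:
  1. N_0 → N_2 ← N_1 — N_2:collider[open] ⇒ active
Because an active path exists, N_0 and N_1 are not d-separated.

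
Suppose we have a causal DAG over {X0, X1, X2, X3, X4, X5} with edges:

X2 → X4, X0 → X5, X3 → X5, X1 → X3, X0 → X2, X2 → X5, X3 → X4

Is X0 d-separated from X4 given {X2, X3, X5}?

Yes — X0 and X4 are d-separated given {X2, X3, X5}.

4 paths connect X0 and X4; each must be blocked for d-separation to hold:
Path 1: X0 → X2 → X4
  X2 is a chain here and X2 is conditioned on, so the path is blocked at X2.
Path 2: X0 → X2 → X5 ← X3 → X4
  X2 is a chain here and X2 is conditioned on, so the path is blocked at X2.
Path 3: X0 → X5 ← X2 → X4
  X2 is a fork here and X2 is conditioned on, so the path is blocked at X2.
Path 4: X0 → X5 ← X3 → X4
  X3 is a fork here and X3 is conditioned on, so the path is blocked at X3.
Every path is blocked, so X0 and X4 are d-separated given {X2, X3, X5}.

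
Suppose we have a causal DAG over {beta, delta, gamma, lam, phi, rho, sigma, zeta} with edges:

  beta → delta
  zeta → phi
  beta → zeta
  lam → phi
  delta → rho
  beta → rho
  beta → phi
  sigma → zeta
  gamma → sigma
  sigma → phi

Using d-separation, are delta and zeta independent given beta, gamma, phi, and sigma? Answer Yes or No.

We examine all 6 paths between delta and zeta:
Path 1: delta ← beta → phi ← sigma → zeta
  beta is a fork here and beta is conditioned on, so the path is blocked at beta.
Path 2: delta ← beta → phi ← zeta
  beta is a fork here and beta is conditioned on, so the path is blocked at beta.
Path 3: delta ← beta → zeta
  beta is a fork here and beta is conditioned on, so the path is blocked at beta.
Path 4: delta → rho ← beta → phi ← sigma → zeta
  rho is a collider here and neither rho nor any of its descendants is conditioned on, so the collider stays closed — the path is blocked at rho.
Path 5: delta → rho ← beta → phi ← zeta
  rho is a collider here and neither rho nor any of its descendants is conditioned on, so the collider stays closed — the path is blocked at rho.
Path 6: delta → rho ← beta → zeta
  rho is a collider here and neither rho nor any of its descendants is conditioned on, so the collider stays closed — the path is blocked at rho.
Every path is blocked, so delta and zeta are d-separated given {beta, gamma, phi, sigma}.

Yes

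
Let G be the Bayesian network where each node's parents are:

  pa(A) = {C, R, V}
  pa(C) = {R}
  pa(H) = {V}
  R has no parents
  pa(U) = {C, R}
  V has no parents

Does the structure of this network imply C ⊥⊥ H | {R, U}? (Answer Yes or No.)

Yes — C and H are d-separated given {R, U}.

3 paths connect C and H; each must be blocked for d-separation to hold:
Path 1: C → A ← V → H
  A is a collider here and neither A nor any of its descendants is conditioned on, so the collider stays closed — the path is blocked at A.
Path 2: C ← R → A ← V → H
  R is a fork here and R is conditioned on, so the path is blocked at R.
Path 3: C → U ← R → A ← V → H
  R is a fork here and R is conditioned on, so the path is blocked at R.
Every path is blocked, so C and H are d-separated given {R, U}.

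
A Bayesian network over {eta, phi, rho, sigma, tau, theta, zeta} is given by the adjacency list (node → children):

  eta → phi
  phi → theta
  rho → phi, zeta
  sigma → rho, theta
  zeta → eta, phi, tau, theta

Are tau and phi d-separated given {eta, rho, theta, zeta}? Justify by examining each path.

Yes

6 paths connect tau and phi; each must be blocked for d-separation to hold:
Path 1: tau ← zeta → theta ← phi
  zeta is a fork here and zeta is conditioned on, so the path is blocked at zeta.
Path 2: tau ← zeta → theta ← sigma → rho → phi
  zeta is a fork here and zeta is conditioned on, so the path is blocked at zeta.
Path 3: tau ← zeta ← rho → phi
  zeta is a chain here and zeta is conditioned on, so the path is blocked at zeta.
Path 4: tau ← zeta ← rho ← sigma → theta ← phi
  zeta is a chain here and zeta is conditioned on, so the path is blocked at zeta.
Path 5: tau ← zeta → phi
  zeta is a fork here and zeta is conditioned on, so the path is blocked at zeta.
Path 6: tau ← zeta → eta → phi
  zeta is a fork here and zeta is conditioned on, so the path is blocked at zeta.
Since every path is blocked, d-separation holds.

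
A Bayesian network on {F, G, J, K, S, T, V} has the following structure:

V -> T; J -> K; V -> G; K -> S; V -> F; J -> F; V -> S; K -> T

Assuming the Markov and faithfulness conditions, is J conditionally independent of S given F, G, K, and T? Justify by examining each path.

We examine all 4 paths between J and S:
Path 1: J → K → T ← V → S
  K is a chain here and K is conditioned on, so the path is blocked at K.
Path 2: J → K → S
  K is a chain here and K is conditioned on, so the path is blocked at K.
Path 3: J → F ← V → T ← K → S
  K is a fork here and K is conditioned on, so the path is blocked at K.
Path 4: J → F ← V → S
  F is a collider and F is conditioned on, which opens it; V is a fork and V is not conditioned on — no node blocks this path, so it is active.
Since the path J → F ← V → S is active, J and S are not d-separated given {F, G, K, T}.

No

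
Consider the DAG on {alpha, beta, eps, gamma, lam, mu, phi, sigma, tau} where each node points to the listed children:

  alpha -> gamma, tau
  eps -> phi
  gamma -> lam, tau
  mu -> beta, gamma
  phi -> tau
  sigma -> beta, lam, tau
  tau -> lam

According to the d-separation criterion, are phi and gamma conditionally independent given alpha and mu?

6 paths connect phi and gamma; each must be blocked for d-separation to hold:
  1. phi → tau → lam ← sigma → beta ← mu → gamma — tau:chain[open]; lam:collider[blocks]; sigma:fork[open]; beta:collider[blocks]; mu:fork[blocks] ⇒ blocked
  2. phi → tau → lam ← gamma — tau:chain[open]; lam:collider[blocks] ⇒ blocked
  3. phi → tau ← sigma → lam ← gamma — tau:collider[blocks]; sigma:fork[open]; lam:collider[blocks] ⇒ blocked
  4. phi → tau ← sigma → beta ← mu → gamma — tau:collider[blocks]; sigma:fork[open]; beta:collider[blocks]; mu:fork[blocks] ⇒ blocked
  5. phi → tau ← gamma — tau:collider[blocks] ⇒ blocked
  6. phi → tau ← alpha → gamma — tau:collider[blocks]; alpha:fork[blocks] ⇒ blocked
All paths are blocked; phi ⊥ gamma | {alpha, mu} holds.

Yes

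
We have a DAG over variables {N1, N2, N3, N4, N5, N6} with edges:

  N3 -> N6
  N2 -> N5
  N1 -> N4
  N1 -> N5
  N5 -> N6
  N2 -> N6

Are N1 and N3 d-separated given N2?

Yes

2 paths connect N1 and N3; each must be blocked for d-separation to hold:
Path 1: N1 → N5 → N6 ← N3
  N6 is a collider here and neither N6 nor any of its descendants is conditioned on, so the collider stays closed — the path is blocked at N6.
Path 2: N1 → N5 ← N2 → N6 ← N3
  N5 is a collider here and neither N5 nor any of its descendants is conditioned on, so the collider stays closed — the path is blocked at N5.
Every path is blocked, so N1 and N3 are d-separated given {N2}.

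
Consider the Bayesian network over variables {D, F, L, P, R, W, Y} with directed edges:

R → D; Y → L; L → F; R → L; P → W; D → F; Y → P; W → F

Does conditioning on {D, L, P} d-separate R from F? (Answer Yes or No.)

Yes

There are 3 undirected paths between R and F; checking each against the conditioning set {D, L, P}:
Path 1: R → D → F
  D is a chain here and D is conditioned on, so the path is blocked at D.
Path 2: R → L ← Y → P → W → F
  P is a chain here and P is conditioned on, so the path is blocked at P.
Path 3: R → L → F
  L is a chain here and L is conditioned on, so the path is blocked at L.
Every path is blocked, so R and F are d-separated given {D, L, P}.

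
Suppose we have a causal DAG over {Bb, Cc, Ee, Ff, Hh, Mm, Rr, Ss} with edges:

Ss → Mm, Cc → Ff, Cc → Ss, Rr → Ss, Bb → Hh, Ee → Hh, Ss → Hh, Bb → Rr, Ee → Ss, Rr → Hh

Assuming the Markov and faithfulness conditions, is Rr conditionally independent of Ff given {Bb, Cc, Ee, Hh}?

5 paths connect Rr and Ff; each must be blocked for d-separation to hold:
Path 1: Rr → Ss ← Cc → Ff
  Cc is a fork here and Cc is conditioned on, so the path is blocked at Cc.
Path 2: Rr ← Bb → Hh ← Ss ← Cc → Ff
  Bb is a fork here and Bb is conditioned on, so the path is blocked at Bb.
Path 3: Rr ← Bb → Hh ← Ee → Ss ← Cc → Ff
  Bb is a fork here and Bb is conditioned on, so the path is blocked at Bb.
Path 4: Rr → Hh ← Ss ← Cc → Ff
  Cc is a fork here and Cc is conditioned on, so the path is blocked at Cc.
Path 5: Rr → Hh ← Ee → Ss ← Cc → Ff
  Ee is a fork here and Ee is conditioned on, so the path is blocked at Ee.
Every path is blocked, so Rr and Ff are d-separated given {Bb, Cc, Ee, Hh}.

Yes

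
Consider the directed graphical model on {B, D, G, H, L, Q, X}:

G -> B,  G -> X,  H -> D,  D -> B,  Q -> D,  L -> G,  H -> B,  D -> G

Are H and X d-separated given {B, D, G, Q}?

Yes

Enumerating the 4 paths from H to X and testing each for blocking by {B, D, G, Q}:
Path 1: H → B ← D → G → X
  D is a fork here and D is conditioned on, so the path is blocked at D.
Path 2: H → B ← G → X
  G is a fork here and G is conditioned on, so the path is blocked at G.
Path 3: H → D → B ← G → X
  D is a chain here and D is conditioned on, so the path is blocked at D.
Path 4: H → D → G → X
  D is a chain here and D is conditioned on, so the path is blocked at D.
Since every path is blocked, d-separation holds.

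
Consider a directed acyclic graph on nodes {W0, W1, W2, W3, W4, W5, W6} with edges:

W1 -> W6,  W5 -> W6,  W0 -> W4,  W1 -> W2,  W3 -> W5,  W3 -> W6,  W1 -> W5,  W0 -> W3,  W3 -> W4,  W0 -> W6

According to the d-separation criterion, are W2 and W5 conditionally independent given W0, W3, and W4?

There are 5 undirected paths between W2 and W5; checking each against the conditioning set {W0, W3, W4}:
Path 1: W2 ← W1 → W5
  W1 is a fork and W1 is not conditioned on — no node blocks this path, so it is active.
Path 2: W2 ← W1 → W6 ← W3 → W5
  W6 is a collider here and neither W6 nor any of its descendants is conditioned on, so the collider stays closed — the path is blocked at W6.
Path 3: W2 ← W1 → W6 ← W5
  W6 is a collider here and neither W6 nor any of its descendants is conditioned on, so the collider stays closed — the path is blocked at W6.
Path 4: W2 ← W1 → W6 ← W0 → W3 → W5
  W6 is a collider here and neither W6 nor any of its descendants is conditioned on, so the collider stays closed — the path is blocked at W6.
Path 5: W2 ← W1 → W6 ← W0 → W4 ← W3 → W5
  W6 is a collider here and neither W6 nor any of its descendants is conditioned on, so the collider stays closed — the path is blocked at W6.
At least one path is unblocked, so d-separation fails.

No — W2 and W5 are not d-separated given {W0, W3, W4}.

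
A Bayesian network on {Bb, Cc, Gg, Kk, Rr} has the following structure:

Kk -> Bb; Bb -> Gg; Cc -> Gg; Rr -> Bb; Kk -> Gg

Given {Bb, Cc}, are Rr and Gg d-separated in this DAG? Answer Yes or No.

There are 2 undirected paths between Rr and Gg; checking each against the conditioning set {Bb, Cc}:
Path 1: Rr → Bb ← Kk → Gg
  Bb is a collider and Bb is conditioned on, which opens it; Kk is a fork and Kk is not conditioned on — no node blocks this path, so it is active.
Path 2: Rr → Bb → Gg
  Bb is a chain here and Bb is conditioned on, so the path is blocked at Bb.
Since the path Rr → Bb ← Kk → Gg is active, Rr and Gg are not d-separated given {Bb, Cc}.

No — Rr and Gg are not d-separated given {Bb, Cc}.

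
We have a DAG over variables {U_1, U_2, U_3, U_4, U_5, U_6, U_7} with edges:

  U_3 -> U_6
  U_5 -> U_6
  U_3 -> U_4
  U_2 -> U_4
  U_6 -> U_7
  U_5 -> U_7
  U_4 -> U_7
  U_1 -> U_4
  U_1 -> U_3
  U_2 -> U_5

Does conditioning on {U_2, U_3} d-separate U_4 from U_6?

Yes

We examine all 6 paths between U_4 and U_6:
Path 1: U_4 → U_7 ← U_6
  U_7 is a collider here and neither U_7 nor any of its descendants is conditioned on, so the collider stays closed — the path is blocked at U_7.
Path 2: U_4 → U_7 ← U_5 → U_6
  U_7 is a collider here and neither U_7 nor any of its descendants is conditioned on, so the collider stays closed — the path is blocked at U_7.
Path 3: U_4 ← U_2 → U_5 → U_7 ← U_6
  U_2 is a fork here and U_2 is conditioned on, so the path is blocked at U_2.
Path 4: U_4 ← U_2 → U_5 → U_6
  U_2 is a fork here and U_2 is conditioned on, so the path is blocked at U_2.
Path 5: U_4 ← U_1 → U_3 → U_6
  U_3 is a chain here and U_3 is conditioned on, so the path is blocked at U_3.
Path 6: U_4 ← U_3 → U_6
  U_3 is a fork here and U_3 is conditioned on, so the path is blocked at U_3.
Since every path is blocked, d-separation holds.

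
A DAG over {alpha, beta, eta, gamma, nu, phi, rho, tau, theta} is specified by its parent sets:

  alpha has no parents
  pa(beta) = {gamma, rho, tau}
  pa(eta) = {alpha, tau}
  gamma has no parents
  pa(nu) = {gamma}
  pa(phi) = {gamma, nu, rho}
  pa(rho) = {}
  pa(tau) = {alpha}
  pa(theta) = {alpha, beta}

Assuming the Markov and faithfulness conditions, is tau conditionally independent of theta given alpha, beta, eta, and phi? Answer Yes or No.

3 paths connect tau and theta; each must be blocked for d-separation to hold:
  1. tau → eta ← alpha → theta — eta:collider[open]; alpha:fork[blocks] ⇒ blocked
  2. tau → beta → theta — beta:chain[blocks] ⇒ blocked
  3. tau ← alpha → theta — alpha:fork[blocks] ⇒ blocked
Since every path is blocked, d-separation holds.

Yes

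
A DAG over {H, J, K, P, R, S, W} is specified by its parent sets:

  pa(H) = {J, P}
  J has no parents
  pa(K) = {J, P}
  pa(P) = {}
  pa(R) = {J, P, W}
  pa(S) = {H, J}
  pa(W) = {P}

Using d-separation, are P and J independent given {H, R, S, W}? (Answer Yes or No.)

Enumerating the 5 paths from P to J and testing each for blocking by {H, R, S, W}:
Path 1: P → H ← J
  H is a collider and H is conditioned on, which opens it — no node blocks this path, so it is active.
Path 2: P → H → S ← J
  H is a chain here and H is conditioned on, so the path is blocked at H.
Path 3: P → W → R ← J
  W is a chain here and W is conditioned on, so the path is blocked at W.
Path 4: P → K ← J
  K is a collider here and neither K nor any of its descendants is conditioned on, so the collider stays closed — the path is blocked at K.
Path 5: P → R ← J
  R is a collider and R is conditioned on, which opens it — no node blocks this path, so it is active.
Because an active path exists, P and J are not d-separated.

No — P and J are not d-separated given {H, R, S, W}.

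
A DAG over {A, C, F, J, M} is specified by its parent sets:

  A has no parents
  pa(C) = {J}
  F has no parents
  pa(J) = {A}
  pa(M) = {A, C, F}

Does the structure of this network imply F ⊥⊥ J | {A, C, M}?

There are 2 undirected paths between F and J; checking each against the conditioning set {A, C, M}:
  1. F → M ← A → J — M:collider[open]; A:fork[blocks] ⇒ blocked
  2. F → M ← C ← J — M:collider[open]; C:chain[blocks] ⇒ blocked
Since every path is blocked, d-separation holds.

Yes — F and J are d-separated given {A, C, M}.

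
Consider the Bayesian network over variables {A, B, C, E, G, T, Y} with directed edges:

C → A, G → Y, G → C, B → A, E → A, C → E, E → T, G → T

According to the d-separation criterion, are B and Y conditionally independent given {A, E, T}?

There are 4 undirected paths between B and Y; checking each against the conditioning set {A, E, T}:
Path 1: B → A ← E ← C ← G → Y
  E is a chain here and E is conditioned on, so the path is blocked at E.
Path 2: B → A ← E → T ← G → Y
  E is a fork here and E is conditioned on, so the path is blocked at E.
Path 3: B → A ← C → E → T ← G → Y
  E is a chain here and E is conditioned on, so the path is blocked at E.
Path 4: B → A ← C ← G → Y
  A is a collider and A is conditioned on, which opens it; C is a chain and C is not conditioned on; G is a fork and G is not conditioned on — no node blocks this path, so it is active.
Since the path B → A ← C ← G → Y is active, B and Y are not d-separated given {A, E, T}.

No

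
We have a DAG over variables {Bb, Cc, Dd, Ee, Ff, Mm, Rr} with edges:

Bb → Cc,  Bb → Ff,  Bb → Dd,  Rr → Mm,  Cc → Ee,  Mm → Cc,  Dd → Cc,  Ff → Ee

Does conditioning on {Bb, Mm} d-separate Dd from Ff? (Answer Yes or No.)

There are 4 undirected paths between Dd and Ff; checking each against the conditioning set {Bb, Mm}:
Path 1: Dd ← Bb → Ff
  Bb is a fork here and Bb is conditioned on, so the path is blocked at Bb.
Path 2: Dd ← Bb → Cc → Ee ← Ff
  Bb is a fork here and Bb is conditioned on, so the path is blocked at Bb.
Path 3: Dd → Cc ← Bb → Ff
  Cc is a collider here and neither Cc nor any of its descendants is conditioned on, so the collider stays closed — the path is blocked at Cc.
Path 4: Dd → Cc → Ee ← Ff
  Ee is a collider here and neither Ee nor any of its descendants is conditioned on, so the collider stays closed — the path is blocked at Ee.
All paths are blocked; Dd ⊥ Ff | {Bb, Mm} holds.

Yes — Dd and Ff are d-separated given {Bb, Mm}.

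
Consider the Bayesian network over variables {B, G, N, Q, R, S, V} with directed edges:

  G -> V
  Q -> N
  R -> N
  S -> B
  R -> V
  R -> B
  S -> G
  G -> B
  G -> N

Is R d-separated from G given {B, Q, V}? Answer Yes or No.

We examine all 4 paths between R and G:
Path 1: R → N ← G
  N is a collider here and neither N nor any of its descendants is conditioned on, so the collider stays closed — the path is blocked at N.
Path 2: R → V ← G
  V is a collider and V is conditioned on, which opens it — no node blocks this path, so it is active.
Path 3: R → B ← S → G
  B is a collider and B is conditioned on, which opens it; S is a fork and S is not conditioned on — no node blocks this path, so it is active.
Path 4: R → B ← G
  B is a collider and B is conditioned on, which opens it — no node blocks this path, so it is active.
Because an active path exists, R and G are not d-separated.

No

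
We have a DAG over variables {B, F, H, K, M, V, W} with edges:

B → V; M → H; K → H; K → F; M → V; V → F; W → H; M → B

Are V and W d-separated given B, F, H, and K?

We examine all 3 paths between V and W:
Path 1: V → F ← K → H ← W
  K is a fork here and K is conditioned on, so the path is blocked at K.
Path 2: V ← M → H ← W
  M is a fork and M is not conditioned on; H is a collider and H is conditioned on, which opens it — no node blocks this path, so it is active.
Path 3: V ← B ← M → H ← W
  B is a chain here and B is conditioned on, so the path is blocked at B.
Because an active path exists, V and W are not d-separated.

No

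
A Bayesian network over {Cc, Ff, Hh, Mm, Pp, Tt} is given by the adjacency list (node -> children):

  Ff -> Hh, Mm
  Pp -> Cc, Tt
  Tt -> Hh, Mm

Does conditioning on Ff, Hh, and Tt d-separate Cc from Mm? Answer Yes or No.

Yes — Cc and Mm are d-separated given {Ff, Hh, Tt}.

There are 2 undirected paths between Cc and Mm; checking each against the conditioning set {Ff, Hh, Tt}:
  1. Cc ← Pp → Tt → Mm — Pp:fork[open]; Tt:chain[blocks] ⇒ blocked
  2. Cc ← Pp → Tt → Hh ← Ff → Mm — Pp:fork[open]; Tt:chain[blocks]; Hh:collider[open]; Ff:fork[blocks] ⇒ blocked
Every path is blocked, so Cc and Mm are d-separated given {Ff, Hh, Tt}.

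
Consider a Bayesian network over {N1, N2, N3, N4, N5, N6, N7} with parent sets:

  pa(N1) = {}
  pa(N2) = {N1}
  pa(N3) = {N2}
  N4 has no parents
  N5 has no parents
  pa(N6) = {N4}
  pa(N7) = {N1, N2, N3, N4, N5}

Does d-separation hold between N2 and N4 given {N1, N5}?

We examine all 3 paths between N2 and N4:
Path 1: N2 → N3 → N7 ← N4
  N7 is a collider here and neither N7 nor any of its descendants is conditioned on, so the collider stays closed — the path is blocked at N7.
Path 2: N2 ← N1 → N7 ← N4
  N1 is a fork here and N1 is conditioned on, so the path is blocked at N1.
Path 3: N2 → N7 ← N4
  N7 is a collider here and neither N7 nor any of its descendants is conditioned on, so the collider stays closed — the path is blocked at N7.
Every path is blocked, so N2 and N4 are d-separated given {N1, N5}.

Yes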